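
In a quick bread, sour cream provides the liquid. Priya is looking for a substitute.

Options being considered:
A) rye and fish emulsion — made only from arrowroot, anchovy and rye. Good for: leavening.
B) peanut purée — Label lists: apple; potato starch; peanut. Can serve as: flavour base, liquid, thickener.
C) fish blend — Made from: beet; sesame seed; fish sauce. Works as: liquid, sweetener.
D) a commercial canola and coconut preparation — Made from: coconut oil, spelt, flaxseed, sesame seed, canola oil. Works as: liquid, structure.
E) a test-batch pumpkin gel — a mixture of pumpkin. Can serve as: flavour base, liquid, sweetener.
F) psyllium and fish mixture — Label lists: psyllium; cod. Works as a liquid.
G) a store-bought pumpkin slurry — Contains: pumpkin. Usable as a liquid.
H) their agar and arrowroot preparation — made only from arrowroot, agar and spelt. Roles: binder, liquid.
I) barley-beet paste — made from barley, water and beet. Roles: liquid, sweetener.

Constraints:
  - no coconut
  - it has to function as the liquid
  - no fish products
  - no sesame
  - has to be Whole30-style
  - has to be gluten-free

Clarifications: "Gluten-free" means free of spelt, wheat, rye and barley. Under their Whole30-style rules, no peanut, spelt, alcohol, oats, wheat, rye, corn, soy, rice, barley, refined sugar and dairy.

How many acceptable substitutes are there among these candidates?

2

A: not usable as a liquid; has rye, so not gluten-free (and 2 more) — out
B: has peanut, so not Whole30-style — reject
C: has sesame seed, so not sesame-free; has fish sauce, so not fish-free — out
D: has spelt, so not gluten-free; has spelt, so not Whole30-style (and 2 more) — no
E: no fish, gluten-free — OK
F: has cod, so not fish-free — reject
G: all constraints satisfied — keep
H: has spelt, so not gluten-free; has spelt, so not Whole30-style — reject
I: has barley, so not gluten-free; has barley, so not Whole30-style — reject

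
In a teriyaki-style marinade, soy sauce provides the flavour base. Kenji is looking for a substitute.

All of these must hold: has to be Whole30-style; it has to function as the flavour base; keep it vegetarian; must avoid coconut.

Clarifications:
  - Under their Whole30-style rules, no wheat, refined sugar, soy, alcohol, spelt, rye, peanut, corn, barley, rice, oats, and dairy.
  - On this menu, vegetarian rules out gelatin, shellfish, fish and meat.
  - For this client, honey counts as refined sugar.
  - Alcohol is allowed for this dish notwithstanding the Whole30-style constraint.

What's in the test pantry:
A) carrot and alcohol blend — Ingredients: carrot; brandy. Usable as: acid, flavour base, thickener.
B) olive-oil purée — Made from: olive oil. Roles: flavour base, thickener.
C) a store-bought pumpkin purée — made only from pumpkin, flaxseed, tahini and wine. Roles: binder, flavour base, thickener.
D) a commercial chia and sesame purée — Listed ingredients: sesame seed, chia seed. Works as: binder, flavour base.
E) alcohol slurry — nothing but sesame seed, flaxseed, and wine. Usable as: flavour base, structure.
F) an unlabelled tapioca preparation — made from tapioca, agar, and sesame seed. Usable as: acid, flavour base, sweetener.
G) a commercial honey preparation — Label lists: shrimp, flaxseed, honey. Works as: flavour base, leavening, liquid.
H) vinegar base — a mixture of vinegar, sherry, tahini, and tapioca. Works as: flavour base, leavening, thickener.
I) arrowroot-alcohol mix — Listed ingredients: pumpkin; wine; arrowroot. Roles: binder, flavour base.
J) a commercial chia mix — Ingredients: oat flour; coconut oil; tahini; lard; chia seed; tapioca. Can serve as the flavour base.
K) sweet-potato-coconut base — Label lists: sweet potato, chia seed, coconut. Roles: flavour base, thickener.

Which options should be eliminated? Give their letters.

A: alcohol is permitted under the Whole30-style carve-out; nothing else excluded — valid
B: all constraints satisfied — OK
C: alcohol is permitted under the Whole30-style carve-out; nothing else excluded — valid
D: only sesame seed and chia seed; none excluded — valid
E: alcohol is permitted under the Whole30-style carve-out; nothing else excluded — OK
F: only sesame seed, tapioca and agar; none excluded — OK
G: has honey, so not Whole30-style; has shrimp, so not vegetarian — reject
H: alcohol is permitted under the Whole30-style carve-out; nothing else excluded — valid
I: alcohol is permitted under the Whole30-style carve-out; nothing else excluded — valid
J: has oat flour, so not Whole30-style; has lard, so not vegetarian (and 1 more) — reject
K: has coconut, so not coconut-free — reject

G, J, K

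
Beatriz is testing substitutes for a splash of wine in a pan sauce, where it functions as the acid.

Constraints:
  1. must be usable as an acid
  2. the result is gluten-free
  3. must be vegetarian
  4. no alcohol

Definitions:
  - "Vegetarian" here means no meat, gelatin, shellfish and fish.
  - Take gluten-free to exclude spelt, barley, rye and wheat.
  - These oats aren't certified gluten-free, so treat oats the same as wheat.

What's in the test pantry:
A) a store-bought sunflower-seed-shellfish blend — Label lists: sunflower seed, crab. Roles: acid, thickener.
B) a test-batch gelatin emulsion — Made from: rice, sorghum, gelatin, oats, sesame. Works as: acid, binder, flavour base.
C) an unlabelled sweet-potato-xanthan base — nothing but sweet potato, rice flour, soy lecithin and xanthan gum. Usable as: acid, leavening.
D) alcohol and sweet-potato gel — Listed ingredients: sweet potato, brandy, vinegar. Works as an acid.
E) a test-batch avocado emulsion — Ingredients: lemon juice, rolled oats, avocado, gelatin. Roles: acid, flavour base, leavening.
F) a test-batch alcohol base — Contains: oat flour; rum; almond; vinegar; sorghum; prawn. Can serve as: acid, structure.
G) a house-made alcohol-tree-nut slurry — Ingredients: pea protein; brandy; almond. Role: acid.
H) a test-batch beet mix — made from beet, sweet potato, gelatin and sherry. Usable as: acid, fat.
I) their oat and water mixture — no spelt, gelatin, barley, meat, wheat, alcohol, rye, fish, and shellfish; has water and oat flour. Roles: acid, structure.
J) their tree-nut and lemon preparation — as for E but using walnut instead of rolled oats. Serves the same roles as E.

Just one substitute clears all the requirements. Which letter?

A: has crab, so not vegetarian — reject
B: has gelatin, so not vegetarian; has oats, so not gluten-free — reject
C: rice flour and soy lecithin etc. — none of it excluded — keep
D: has brandy, so not alcohol-free — out
E: has gelatin, so not vegetarian; has rolled oats, so not gluten-free — no
F: has prawn, so not vegetarian; has oat flour, so not gluten-free (and 1 more) — no
G: has brandy, so not alcohol-free — reject
H: has gelatin, so not vegetarian; has sherry, so not alcohol-free — out
I: has oat flour, so not gluten-free — out
J: has gelatin, so not vegetarian — no

C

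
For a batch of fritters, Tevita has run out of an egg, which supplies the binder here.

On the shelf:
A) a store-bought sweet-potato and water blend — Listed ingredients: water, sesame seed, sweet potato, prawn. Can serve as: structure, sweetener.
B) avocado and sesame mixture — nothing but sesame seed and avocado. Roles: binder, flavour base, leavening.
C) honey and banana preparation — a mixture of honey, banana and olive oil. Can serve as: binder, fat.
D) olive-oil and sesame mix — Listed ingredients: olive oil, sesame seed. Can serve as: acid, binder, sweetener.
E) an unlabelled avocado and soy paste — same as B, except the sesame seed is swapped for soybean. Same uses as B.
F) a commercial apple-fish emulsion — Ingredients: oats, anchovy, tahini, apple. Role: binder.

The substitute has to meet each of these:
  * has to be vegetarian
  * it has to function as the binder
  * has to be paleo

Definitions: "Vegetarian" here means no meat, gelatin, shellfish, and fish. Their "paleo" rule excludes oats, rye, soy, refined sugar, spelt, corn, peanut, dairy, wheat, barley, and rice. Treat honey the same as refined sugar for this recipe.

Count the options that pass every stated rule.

A: not usable as a binder; has prawn, so not vegetarian — no
B: only sesame seed and avocado; none excluded — keep
C: has honey, so not paleo — reject
D: paleo, vegetarian — keep
E: has soybean, so not paleo — no
F: has anchovy, so not vegetarian; has oats, so not paleo — reject

2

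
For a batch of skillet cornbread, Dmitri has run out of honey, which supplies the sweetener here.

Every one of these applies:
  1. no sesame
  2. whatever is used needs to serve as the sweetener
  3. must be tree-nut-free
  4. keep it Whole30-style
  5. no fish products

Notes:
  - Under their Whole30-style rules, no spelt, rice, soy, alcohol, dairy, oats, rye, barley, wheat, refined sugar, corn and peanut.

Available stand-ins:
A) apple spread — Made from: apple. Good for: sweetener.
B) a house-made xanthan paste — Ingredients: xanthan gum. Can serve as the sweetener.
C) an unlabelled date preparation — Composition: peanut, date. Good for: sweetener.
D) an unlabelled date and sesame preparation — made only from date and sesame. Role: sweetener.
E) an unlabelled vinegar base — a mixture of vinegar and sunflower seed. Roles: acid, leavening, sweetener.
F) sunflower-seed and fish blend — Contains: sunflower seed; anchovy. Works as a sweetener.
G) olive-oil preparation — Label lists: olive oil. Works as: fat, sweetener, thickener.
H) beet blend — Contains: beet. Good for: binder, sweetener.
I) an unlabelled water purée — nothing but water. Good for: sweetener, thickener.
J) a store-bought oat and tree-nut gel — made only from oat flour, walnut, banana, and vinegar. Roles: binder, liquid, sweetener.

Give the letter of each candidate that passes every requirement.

A, B, E, G, H, I

A: works as a sweetener, no tree nuts, no fish — keep
B: nothing on the exclusion list — valid
C: has peanut, so not Whole30-style — out
D: has sesame, so not sesame-free — reject
E: no fish, no sesame — keep
F: has anchovy, so not fish-free — no
G: every rule checks out — valid
H: all constraints satisfied — keep
I: all constraints satisfied — OK
J: has oat flour, so not Whole30-style; has walnut, so not tree-nut-free — reject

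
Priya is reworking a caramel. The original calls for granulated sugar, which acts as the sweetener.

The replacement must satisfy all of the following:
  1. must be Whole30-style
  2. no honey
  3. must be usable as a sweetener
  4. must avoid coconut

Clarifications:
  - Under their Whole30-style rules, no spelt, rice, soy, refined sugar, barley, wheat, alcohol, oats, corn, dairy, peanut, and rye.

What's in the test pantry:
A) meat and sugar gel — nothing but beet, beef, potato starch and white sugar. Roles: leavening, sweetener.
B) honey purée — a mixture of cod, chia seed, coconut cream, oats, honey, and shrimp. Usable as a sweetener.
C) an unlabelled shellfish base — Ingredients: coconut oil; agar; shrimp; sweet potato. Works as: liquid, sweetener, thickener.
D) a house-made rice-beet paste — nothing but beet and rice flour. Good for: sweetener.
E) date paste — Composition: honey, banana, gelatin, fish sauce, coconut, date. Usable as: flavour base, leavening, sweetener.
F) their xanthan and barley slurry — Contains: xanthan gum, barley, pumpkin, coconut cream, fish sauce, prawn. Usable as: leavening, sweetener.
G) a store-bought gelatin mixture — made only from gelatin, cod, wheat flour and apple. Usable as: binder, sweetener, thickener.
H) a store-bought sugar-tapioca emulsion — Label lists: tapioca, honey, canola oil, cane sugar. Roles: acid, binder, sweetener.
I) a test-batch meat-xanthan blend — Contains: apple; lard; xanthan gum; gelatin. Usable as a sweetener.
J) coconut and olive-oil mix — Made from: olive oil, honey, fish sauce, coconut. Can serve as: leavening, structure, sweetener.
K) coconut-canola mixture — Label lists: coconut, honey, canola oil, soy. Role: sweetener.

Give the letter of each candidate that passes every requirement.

A: has white sugar, so not Whole30-style — reject
B: has oats, so not Whole30-style; has honey, so not honey-free (and 1 more) — reject
C: has coconut oil, so not coconut-free — no
D: has rice flour, so not Whole30-style — out
E: has honey, so not honey-free; has coconut, so not coconut-free — out
F: has barley, so not Whole30-style; has coconut cream, so not coconut-free — reject
G: has wheat flour, so not Whole30-style — no
H: has cane sugar, so not Whole30-style; has honey, so not honey-free — out
I: Whole30-style, no coconut — valid
J: has honey, so not honey-free; has coconut, so not coconut-free — no
K: has soy, so not Whole30-style; has honey, so not honey-free (and 1 more) — reject

I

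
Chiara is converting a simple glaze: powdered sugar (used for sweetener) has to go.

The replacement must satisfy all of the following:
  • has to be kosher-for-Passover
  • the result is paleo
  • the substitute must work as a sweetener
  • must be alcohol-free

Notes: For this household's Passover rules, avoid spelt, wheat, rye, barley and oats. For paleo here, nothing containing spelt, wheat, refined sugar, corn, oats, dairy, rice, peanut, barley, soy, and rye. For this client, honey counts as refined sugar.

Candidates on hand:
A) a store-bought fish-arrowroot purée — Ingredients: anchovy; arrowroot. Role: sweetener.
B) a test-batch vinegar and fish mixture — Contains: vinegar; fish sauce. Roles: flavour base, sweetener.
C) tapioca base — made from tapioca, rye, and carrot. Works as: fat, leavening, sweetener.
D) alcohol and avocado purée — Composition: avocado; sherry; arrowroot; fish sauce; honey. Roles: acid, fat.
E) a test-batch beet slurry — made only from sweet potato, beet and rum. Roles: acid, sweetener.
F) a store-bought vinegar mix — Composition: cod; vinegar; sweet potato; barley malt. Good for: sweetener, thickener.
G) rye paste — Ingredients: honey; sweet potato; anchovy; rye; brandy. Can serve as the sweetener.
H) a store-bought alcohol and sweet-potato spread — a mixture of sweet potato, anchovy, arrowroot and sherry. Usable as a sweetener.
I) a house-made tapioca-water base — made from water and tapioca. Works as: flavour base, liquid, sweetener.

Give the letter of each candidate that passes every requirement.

A, B, I

A: paleo, kosher-for-Passover — keep
B: only fish sauce and vinegar; none excluded — valid
C: has rye, so not kosher-for-Passover; has rye, so not paleo — no
D: not usable as a sweetener; has honey, so not paleo (and 1 more) — no
E: has rum, so not alcohol-free — reject
F: has barley malt, so not kosher-for-Passover; has barley malt, so not paleo — reject
G: has rye, so not kosher-for-Passover; has honey, so not paleo (and 1 more) — no
H: has sherry, so not alcohol-free — reject
I: paleo, no alcohol — valid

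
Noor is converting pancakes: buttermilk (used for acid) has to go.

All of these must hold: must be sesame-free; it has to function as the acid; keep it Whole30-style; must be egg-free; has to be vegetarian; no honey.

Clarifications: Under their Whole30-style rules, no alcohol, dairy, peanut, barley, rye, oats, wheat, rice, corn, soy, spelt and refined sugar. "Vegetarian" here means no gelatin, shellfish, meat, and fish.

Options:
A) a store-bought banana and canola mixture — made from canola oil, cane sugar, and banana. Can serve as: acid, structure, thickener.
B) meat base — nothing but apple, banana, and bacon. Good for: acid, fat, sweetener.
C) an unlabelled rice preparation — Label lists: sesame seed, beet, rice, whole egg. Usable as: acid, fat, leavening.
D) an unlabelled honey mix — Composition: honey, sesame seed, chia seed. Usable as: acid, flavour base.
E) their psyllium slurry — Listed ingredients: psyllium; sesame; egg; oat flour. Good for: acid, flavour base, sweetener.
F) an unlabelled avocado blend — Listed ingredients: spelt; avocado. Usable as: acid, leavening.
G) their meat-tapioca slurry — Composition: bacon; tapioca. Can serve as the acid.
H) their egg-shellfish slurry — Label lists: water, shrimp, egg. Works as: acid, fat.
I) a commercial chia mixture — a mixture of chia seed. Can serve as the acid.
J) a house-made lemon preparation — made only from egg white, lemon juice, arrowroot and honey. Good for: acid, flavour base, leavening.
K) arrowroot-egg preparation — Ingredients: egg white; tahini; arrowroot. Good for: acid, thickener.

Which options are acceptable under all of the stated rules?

I

A: has cane sugar, so not Whole30-style — reject
B: has bacon, so not vegetarian — no
C: has rice, so not Whole30-style; has whole egg, so not egg-free (and 1 more) — no
D: has honey, so not honey-free; has sesame seed, so not sesame-free — out
E: has oat flour, so not Whole30-style; has egg, so not egg-free (and 1 more) — reject
F: has spelt, so not Whole30-style — no
G: has bacon, so not vegetarian — no
H: has shrimp, so not vegetarian; has egg, so not egg-free — reject
I: all constraints satisfied — valid
J: has egg white, so not egg-free; has honey, so not honey-free — reject
K: has egg white, so not egg-free; has tahini, so not sesame-free — no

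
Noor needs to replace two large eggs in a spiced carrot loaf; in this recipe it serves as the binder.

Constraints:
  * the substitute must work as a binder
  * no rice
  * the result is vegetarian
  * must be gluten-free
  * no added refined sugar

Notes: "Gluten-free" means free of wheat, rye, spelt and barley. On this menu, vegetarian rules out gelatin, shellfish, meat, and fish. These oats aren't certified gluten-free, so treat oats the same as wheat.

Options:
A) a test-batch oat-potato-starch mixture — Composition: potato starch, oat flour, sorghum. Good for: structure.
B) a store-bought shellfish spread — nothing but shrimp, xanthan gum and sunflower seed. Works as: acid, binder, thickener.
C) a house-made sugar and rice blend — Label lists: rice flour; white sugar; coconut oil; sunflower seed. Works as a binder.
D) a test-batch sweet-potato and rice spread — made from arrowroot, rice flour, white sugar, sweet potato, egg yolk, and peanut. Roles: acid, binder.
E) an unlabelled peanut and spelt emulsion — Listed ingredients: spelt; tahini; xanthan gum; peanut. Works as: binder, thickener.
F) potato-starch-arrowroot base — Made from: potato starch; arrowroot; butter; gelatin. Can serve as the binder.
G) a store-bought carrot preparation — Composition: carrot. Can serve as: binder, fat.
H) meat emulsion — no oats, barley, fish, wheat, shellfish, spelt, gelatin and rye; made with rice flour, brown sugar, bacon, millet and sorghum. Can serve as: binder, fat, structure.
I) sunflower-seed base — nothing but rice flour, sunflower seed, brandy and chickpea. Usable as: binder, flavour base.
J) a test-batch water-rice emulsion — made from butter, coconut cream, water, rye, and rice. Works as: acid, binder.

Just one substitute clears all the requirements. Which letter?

G

A: not usable as a binder; has oat flour, so not gluten-free — reject
B: has shrimp, so not vegetarian — no
C: has white sugar, so not no-added-sugar; has rice flour, so not rice-free — out
D: has white sugar, so not no-added-sugar; has rice flour, so not rice-free — out
E: has spelt, so not gluten-free — no
F: has gelatin, so not vegetarian — reject
G: gluten-free, vegetarian — keep
H: has bacon, so not vegetarian; has brown sugar, so not no-added-sugar (and 1 more) — no
I: has rice flour, so not rice-free — no
J: has rye, so not gluten-free; has rice, so not rice-free — reject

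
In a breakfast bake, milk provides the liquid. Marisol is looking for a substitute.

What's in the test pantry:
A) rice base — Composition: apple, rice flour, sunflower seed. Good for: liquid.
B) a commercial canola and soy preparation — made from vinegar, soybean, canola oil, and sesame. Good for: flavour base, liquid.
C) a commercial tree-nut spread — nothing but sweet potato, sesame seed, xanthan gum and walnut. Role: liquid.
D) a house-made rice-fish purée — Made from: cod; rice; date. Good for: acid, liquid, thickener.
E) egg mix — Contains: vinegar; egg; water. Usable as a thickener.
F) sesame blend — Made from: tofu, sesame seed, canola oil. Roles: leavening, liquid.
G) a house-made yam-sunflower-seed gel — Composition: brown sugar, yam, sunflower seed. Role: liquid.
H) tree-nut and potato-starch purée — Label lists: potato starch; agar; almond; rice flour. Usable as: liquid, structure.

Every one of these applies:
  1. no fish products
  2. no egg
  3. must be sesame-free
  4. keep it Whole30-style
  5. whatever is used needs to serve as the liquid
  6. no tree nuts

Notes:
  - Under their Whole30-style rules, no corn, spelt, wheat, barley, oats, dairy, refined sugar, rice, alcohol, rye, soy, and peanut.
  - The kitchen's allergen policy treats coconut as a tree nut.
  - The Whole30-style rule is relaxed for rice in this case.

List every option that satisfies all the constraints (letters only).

A

A: rice is permitted under the Whole30-style carve-out; nothing else excluded — keep
B: has soybean, so not Whole30-style; has sesame, so not sesame-free — reject
C: has walnut, so not tree-nut-free; has sesame seed, so not sesame-free — no
D: has cod, so not fish-free — no
E: not usable as a liquid; has egg, so not egg-free — no
F: has tofu, so not Whole30-style; has sesame seed, so not sesame-free — out
G: has brown sugar, so not Whole30-style — out
H: has almond, so not tree-nut-free — no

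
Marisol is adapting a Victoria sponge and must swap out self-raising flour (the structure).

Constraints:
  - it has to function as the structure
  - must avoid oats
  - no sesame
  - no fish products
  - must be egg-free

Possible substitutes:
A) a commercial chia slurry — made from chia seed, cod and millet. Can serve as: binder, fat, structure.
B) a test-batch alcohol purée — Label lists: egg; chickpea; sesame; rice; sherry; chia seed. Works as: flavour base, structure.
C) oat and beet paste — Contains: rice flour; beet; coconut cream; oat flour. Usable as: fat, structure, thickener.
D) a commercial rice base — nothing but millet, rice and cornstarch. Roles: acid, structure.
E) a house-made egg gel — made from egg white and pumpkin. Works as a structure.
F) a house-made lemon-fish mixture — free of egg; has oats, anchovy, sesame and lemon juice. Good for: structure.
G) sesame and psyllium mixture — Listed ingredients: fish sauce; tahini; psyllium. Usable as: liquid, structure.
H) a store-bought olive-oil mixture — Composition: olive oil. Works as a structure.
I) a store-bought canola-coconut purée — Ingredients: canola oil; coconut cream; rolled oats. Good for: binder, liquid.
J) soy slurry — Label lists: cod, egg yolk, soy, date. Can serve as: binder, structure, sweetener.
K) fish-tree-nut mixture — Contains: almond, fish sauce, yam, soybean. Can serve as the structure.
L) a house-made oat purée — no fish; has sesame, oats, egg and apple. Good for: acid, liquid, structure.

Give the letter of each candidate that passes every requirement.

D, H

A: has cod, so not fish-free — reject
B: has sesame, so not sesame-free; has egg, so not egg-free — no
C: has oat flour, so not oat-free — no
D: nothing on the exclusion list — OK
E: has egg white, so not egg-free — no
F: has anchovy, so not fish-free; has sesame, so not sesame-free (and 1 more) — reject
G: has fish sauce, so not fish-free; has tahini, so not sesame-free — no
H: works as a structure, no fish, no sesame — OK
I: not usable as a structure; has rolled oats, so not oat-free — out
J: has cod, so not fish-free; has egg yolk, so not egg-free — reject
K: has fish sauce, so not fish-free — no
L: has sesame, so not sesame-free; has oats, so not oat-free (and 1 more) — reject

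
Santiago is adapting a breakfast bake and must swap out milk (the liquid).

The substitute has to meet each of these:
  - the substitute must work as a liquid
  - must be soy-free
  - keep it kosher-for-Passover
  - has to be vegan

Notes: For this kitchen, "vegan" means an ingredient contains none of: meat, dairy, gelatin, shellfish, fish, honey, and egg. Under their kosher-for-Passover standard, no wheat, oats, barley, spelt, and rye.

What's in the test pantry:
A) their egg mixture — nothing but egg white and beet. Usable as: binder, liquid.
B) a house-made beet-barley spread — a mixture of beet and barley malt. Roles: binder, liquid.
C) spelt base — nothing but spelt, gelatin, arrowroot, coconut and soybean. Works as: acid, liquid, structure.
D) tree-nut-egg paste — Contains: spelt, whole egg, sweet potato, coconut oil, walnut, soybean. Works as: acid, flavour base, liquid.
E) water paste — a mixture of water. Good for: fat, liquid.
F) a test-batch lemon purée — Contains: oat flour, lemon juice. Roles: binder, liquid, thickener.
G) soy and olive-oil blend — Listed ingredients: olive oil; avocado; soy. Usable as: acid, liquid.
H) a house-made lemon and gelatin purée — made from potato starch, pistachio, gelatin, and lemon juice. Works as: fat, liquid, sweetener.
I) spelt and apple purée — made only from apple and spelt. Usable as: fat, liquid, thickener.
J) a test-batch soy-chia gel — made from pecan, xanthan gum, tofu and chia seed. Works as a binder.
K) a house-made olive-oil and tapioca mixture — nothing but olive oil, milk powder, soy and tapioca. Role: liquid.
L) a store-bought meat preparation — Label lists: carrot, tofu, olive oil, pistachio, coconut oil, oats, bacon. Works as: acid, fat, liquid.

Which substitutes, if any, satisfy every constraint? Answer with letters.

E

A: has egg white, so not vegan — reject
B: has barley malt, so not kosher-for-Passover — reject
C: has gelatin, so not vegan; has spelt, so not kosher-for-Passover (and 1 more) — reject
D: has whole egg, so not vegan; has spelt, so not kosher-for-Passover (and 1 more) — reject
E: only water; none excluded — keep
F: has oat flour, so not kosher-for-Passover — reject
G: has soy, so not soy-free — out
H: has gelatin, so not vegan — out
I: has spelt, so not kosher-for-Passover — no
J: not usable as a liquid; has tofu, so not soy-free — out
K: has milk powder, so not vegan; has soy, so not soy-free — no
L: has bacon, so not vegan; has oats, so not kosher-for-Passover (and 1 more) — out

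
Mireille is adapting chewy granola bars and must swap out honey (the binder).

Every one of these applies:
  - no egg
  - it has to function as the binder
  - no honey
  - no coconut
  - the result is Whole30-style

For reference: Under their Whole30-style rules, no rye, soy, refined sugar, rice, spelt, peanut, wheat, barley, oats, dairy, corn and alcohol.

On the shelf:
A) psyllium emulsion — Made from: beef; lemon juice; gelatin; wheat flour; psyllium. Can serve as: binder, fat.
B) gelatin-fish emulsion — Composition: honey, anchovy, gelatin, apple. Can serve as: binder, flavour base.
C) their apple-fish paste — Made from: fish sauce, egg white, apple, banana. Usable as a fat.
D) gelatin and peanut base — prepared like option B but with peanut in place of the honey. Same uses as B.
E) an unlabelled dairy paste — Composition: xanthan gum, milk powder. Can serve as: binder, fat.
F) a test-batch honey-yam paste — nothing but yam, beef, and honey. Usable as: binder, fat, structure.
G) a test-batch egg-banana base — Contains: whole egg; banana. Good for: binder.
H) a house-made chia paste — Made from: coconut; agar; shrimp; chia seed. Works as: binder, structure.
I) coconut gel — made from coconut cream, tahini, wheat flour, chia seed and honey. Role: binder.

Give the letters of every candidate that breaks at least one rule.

A, B, C, D, E, F, G, H, I

A: has wheat flour, so not Whole30-style — reject
B: has honey, so not honey-free — out
C: not usable as a binder; has egg white, so not egg-free — reject
D: has peanut, so not Whole30-style — no
E: has milk powder, so not Whole30-style — reject
F: has honey, so not honey-free — reject
G: has whole egg, so not egg-free — no
H: has coconut, so not coconut-free — reject
I: has wheat flour, so not Whole30-style; has honey, so not honey-free (and 1 more) — reject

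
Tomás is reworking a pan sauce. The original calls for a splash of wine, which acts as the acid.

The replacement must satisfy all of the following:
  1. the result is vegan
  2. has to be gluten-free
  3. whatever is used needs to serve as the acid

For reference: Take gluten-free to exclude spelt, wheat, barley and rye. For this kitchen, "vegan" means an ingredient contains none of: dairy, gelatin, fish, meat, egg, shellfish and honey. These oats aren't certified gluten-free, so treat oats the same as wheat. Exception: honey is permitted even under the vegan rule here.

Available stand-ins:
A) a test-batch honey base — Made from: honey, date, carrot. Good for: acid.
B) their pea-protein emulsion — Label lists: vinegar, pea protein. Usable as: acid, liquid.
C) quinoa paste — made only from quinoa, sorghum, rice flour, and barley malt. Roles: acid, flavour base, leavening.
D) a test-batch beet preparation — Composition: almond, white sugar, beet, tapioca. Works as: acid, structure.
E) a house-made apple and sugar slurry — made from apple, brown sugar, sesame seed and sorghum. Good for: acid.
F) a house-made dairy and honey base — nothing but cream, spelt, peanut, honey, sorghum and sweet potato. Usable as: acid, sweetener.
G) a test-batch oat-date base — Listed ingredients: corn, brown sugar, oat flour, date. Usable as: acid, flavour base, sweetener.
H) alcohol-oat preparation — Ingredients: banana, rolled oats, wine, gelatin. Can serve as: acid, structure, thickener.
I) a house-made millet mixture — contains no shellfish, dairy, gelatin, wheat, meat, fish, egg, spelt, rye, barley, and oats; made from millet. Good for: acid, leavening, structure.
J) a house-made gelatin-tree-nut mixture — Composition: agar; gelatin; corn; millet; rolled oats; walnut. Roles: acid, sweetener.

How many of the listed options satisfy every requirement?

5

A: honey is permitted under the vegan carve-out; nothing else excluded — valid
B: every rule checks out — valid
C: has barley malt, so not gluten-free — reject
D: every rule checks out — keep
E: sesame seed and brown sugar etc. — none of it excluded — keep
F: has spelt, so not gluten-free; has cream, so not vegan — out
G: has oat flour, so not gluten-free — no
H: has rolled oats, so not gluten-free; has gelatin, so not vegan — reject
I: vegan, gluten-free — valid
J: has rolled oats, so not gluten-free; has gelatin, so not vegan — no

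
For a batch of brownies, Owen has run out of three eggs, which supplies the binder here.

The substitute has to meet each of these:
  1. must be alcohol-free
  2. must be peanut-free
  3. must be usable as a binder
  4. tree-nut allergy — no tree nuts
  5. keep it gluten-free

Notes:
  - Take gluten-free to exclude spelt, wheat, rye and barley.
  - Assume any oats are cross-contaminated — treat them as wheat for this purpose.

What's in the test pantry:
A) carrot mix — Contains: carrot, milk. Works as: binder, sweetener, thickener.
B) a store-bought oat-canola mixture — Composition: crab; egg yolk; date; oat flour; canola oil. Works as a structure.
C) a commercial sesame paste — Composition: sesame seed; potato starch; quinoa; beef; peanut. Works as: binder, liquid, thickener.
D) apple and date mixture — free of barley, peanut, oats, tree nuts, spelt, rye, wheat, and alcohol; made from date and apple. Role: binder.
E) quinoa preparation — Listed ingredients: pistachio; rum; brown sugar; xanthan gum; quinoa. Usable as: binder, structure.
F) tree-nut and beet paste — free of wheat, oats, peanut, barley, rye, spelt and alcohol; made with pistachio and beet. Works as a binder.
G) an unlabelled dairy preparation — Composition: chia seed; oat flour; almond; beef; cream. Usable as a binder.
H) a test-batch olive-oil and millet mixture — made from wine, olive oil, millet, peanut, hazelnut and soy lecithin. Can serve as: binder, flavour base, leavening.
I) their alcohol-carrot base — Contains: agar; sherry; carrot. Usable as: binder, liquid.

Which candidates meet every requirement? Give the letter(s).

A: nothing on the exclusion list — OK
B: not usable as a binder; has oat flour, so not gluten-free — reject
C: has peanut, so not peanut-free — no
D: all constraints satisfied — keep
E: has rum, so not alcohol-free; has pistachio, so not tree-nut-free — no
F: has pistachio, so not tree-nut-free — no
G: has oat flour, so not gluten-free; has almond, so not tree-nut-free — no
H: has peanut, so not peanut-free; has wine, so not alcohol-free (and 1 more) — reject
I: has sherry, so not alcohol-free — reject

A, D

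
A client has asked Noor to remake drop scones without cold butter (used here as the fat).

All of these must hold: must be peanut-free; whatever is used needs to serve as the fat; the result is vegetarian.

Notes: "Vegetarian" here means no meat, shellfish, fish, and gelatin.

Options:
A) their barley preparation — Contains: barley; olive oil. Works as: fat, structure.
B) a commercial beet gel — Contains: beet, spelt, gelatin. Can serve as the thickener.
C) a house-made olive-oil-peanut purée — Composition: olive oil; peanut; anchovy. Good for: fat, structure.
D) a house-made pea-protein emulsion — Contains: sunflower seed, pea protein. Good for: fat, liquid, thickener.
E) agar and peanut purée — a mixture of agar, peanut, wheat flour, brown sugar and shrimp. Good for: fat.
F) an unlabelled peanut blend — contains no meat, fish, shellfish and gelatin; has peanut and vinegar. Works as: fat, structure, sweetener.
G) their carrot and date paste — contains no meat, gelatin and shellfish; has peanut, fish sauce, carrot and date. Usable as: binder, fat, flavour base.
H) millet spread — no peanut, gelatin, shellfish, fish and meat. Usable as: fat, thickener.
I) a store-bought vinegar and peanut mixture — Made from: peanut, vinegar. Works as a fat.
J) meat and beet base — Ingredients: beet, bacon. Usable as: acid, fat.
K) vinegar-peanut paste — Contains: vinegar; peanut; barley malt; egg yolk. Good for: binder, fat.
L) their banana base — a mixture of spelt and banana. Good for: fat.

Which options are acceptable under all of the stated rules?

A: every rule checks out — valid
B: not usable as a fat; has gelatin, so not vegetarian — reject
C: has anchovy, so not vegetarian; has peanut, so not peanut-free — reject
D: every rule checks out — OK
E: has shrimp, so not vegetarian; has peanut, so not peanut-free — reject
F: has peanut, so not peanut-free — no
G: has fish sauce, so not vegetarian; has peanut, so not peanut-free — reject
H: nothing on the exclusion list — keep
I: has peanut, so not peanut-free — out
J: has bacon, so not vegetarian — reject
K: has peanut, so not peanut-free — out
L: every rule checks out — keep

A, D, H, L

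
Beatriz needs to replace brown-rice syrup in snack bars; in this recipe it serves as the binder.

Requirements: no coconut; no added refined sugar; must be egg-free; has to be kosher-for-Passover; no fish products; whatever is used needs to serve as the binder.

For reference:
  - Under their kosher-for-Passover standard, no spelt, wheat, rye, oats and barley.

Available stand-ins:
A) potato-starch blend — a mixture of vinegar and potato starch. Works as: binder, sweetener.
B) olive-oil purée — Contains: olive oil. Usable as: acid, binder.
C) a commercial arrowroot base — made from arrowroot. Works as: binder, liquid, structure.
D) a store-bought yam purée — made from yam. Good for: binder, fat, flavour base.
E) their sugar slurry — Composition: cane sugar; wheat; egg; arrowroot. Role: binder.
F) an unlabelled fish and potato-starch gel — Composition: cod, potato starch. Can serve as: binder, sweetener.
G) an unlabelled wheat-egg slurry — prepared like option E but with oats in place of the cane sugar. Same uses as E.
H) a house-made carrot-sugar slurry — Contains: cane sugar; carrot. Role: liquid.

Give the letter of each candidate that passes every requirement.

A, B, C, D

A: works as a binder, no coconut, no egg — keep
B: all constraints satisfied — OK
C: nothing on the exclusion list — OK
D: only yam; none excluded — valid
E: has wheat, so not kosher-for-Passover; has egg, so not egg-free (and 1 more) — reject
F: has cod, so not fish-free — out
G: has oats, so not kosher-for-Passover; has egg, so not egg-free — out
H: not usable as a binder; has cane sugar, so not no-added-sugar — no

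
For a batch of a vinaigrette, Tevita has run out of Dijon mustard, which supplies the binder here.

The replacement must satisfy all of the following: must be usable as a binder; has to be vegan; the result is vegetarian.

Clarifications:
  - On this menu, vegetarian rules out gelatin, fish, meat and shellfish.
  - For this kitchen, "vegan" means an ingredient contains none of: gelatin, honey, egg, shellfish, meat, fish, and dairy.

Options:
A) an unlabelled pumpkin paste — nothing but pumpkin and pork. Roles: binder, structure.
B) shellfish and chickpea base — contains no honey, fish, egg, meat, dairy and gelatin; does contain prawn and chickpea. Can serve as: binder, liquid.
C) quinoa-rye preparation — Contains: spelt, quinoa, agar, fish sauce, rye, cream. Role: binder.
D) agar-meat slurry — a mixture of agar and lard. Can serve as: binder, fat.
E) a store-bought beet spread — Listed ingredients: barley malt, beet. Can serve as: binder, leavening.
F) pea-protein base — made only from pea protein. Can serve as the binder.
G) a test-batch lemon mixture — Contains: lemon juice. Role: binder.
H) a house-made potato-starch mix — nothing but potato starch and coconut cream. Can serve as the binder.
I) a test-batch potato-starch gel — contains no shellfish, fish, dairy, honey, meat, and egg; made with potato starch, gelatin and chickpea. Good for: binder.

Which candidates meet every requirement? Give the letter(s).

E, F, G, H

A: has pork, so not vegetarian; has pork, so not vegan — no
B: has prawn, so not vegetarian; has prawn, so not vegan — out
C: has fish sauce, so not vegetarian; has cream, so not vegan — no
D: has lard, so not vegetarian; has lard, so not vegan — no
E: vegetarian, vegan — keep
F: nothing on the exclusion list — OK
G: every rule checks out — keep
H: every rule checks out — OK
I: has gelatin, so not vegetarian; has gelatin, so not vegan — no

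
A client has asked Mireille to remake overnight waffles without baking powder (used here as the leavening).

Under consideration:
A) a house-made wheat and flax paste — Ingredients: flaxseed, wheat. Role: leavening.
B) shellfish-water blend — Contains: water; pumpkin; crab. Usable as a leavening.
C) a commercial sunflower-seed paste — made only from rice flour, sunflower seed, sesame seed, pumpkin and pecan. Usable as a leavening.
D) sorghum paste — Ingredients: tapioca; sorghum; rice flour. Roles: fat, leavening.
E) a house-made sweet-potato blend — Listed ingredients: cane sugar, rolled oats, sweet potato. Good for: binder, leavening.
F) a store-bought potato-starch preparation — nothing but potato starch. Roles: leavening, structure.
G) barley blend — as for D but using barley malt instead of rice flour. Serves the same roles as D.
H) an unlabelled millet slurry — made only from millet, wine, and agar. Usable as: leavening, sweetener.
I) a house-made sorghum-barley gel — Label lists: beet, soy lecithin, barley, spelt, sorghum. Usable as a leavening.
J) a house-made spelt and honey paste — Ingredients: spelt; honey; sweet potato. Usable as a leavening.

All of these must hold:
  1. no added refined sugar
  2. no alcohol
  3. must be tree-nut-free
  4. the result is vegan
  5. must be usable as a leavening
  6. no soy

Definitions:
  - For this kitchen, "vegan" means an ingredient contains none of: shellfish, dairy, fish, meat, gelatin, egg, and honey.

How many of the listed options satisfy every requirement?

A: nothing on the exclusion list — valid
B: has crab, so not vegan — reject
C: has pecan, so not tree-nut-free — out
D: only rice flour, sorghum, and tapioca; none excluded — keep
E: has cane sugar, so not no-added-sugar — reject
F: only potato starch; none excluded — keep
G: every rule checks out — valid
H: has wine, so not alcohol-free — reject
I: has soy lecithin, so not soy-free — no
J: has honey, so not vegan — no

4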